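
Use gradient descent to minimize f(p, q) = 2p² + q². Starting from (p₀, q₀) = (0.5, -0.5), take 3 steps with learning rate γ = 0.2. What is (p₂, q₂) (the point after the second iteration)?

(0.02, -0.18)

∇f = (4p, 2q)
(p₁, q₁) = (0.5, -0.5) − 0.2·(2, -1) = (0.1, -0.3)
(p₂, q₂) = (0.1, -0.3) − 0.2·(0.4, -0.6) = (0.02, -0.18)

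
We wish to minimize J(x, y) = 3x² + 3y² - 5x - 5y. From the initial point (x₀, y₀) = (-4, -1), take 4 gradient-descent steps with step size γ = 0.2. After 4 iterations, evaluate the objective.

∇J = (6x - 5, 6y - 5)
Step 1: at (-4, -1), ∇J = (-29, -11) → (-4, -1) − 0.2·(-29, -11) = (1.8, 1.2)
Step 2: at (1.8, 1.2), ∇J = (5.8, 2.2) → (1.8, 1.2) − 0.2·(5.8, 2.2) = (0.64, 0.76)
Step 3: at (0.64, 0.76), ∇J = (-1.16, -0.44) → (0.64, 0.76) − 0.2·(-1.16, -0.44) = (0.872, 0.848)
Step 4: at (0.872, 0.848), ∇J = (0.232, 0.088) → (0.872, 0.848) − 0.2·(0.232, 0.088) = (0.8256, 0.8304)
J(0.8256, 0.8304) = -4.16646144

-4.16646144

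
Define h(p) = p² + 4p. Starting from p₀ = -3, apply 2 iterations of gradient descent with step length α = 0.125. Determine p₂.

-2.5625

h′(p) = 2p + 4
p₁ = -3 − 0.125·(-2) = -2.75
p₂ = -2.75 − 0.125·(-1.5) = -2.5625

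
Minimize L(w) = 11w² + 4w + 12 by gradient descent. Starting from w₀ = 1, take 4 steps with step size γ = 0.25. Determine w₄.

484.4375

L′(w) = 22w + 4
w₁ = 1 − 0.25·26 = -5.5
w₂ = -5.5 − 0.25·(-117) = 23.75
w₃ = 23.75 − 0.25·526.5 = -107.875
w₄ = -107.875 − 0.25·(-2369.25) = 484.4375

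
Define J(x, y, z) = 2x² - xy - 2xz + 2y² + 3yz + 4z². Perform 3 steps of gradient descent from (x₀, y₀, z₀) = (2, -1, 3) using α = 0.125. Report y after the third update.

-0.64453125

∇J = (4x - y - 2z, -x + 4y + 3z, -2x + 3y + 8z)
(x₁, y₁, z₁) = (2, -1, 3) − 0.125·(3, 3, 17) = (1.625, -1.375, 0.875)
(x₂, y₂, z₂) = (1.625, -1.375, 0.875) − 0.125·(6.125, -4.5, -0.375) = (0.859375, -0.8125, 0.921875)
(x₃, y₃, z₃) = (0.859375, -0.8125, 0.921875) − 0.125·(2.40625, -1.34375, 3.21875) = (0.55859375, -0.64453125, 0.51953125)
y = -0.64453125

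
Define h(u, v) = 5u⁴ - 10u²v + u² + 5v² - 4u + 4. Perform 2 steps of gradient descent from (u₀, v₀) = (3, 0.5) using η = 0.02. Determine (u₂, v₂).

∇h = (20u³ - 20uv + 2u - 4, -10u² + 10v)
Step 1: at (3, 0.5), ∇h = (512, -85) → (3, 0.5) − 0.02·(512, -85) = (-7.24, 2.2)
Step 2: at (-7.24, 2.2), ∇h = (-7289.98848, -502.176) → (-7.24, 2.2) − 0.02·(-7289.98848, -502.176) = (138.5597696, 12.24352)

(138.5597696, 12.24352)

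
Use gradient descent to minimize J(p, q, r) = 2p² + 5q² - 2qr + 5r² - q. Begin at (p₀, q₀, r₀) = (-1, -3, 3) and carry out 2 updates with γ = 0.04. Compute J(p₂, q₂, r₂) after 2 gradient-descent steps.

∇J = (4p, 10q - 2r - 1, -2q + 10r)
Step 1: at (-1, -3, 3), ∇J = (-4, -37, 36) → (-1, -3, 3) − 0.04·(-4, -37, 36) = (-0.84, -1.52, 1.56)
Step 2: at (-0.84, -1.52, 1.56), ∇J = (-3.36, -19.32, 18.64) → (-0.84, -1.52, 1.56) − 0.04·(-3.36, -19.32, 18.64) = (-0.7056, -0.7472, 0.8144)
J(-0.7056, -0.7472, 0.8144) = 9.06775808

9.06775808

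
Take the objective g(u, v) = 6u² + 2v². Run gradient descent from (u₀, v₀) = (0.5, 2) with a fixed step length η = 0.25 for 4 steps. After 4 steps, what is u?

8

∇g = (12u, 4v)
Step 1: at (0.5, 2), ∇g = (6, 8) → (0.5, 2) − 0.25·(6, 8) = (-1, 0)
Step 2: at (-1, 0), ∇g = (-12, 0) → (-1, 0) − 0.25·(-12, 0) = (2, 0)
Step 3: at (2, 0), ∇g = (24, 0) → (2, 0) − 0.25·(24, 0) = (-4, 0)
Step 4: at (-4, 0), ∇g = (-48, 0) → (-4, 0) − 0.25·(-48, 0) = (8, 0)
u = 8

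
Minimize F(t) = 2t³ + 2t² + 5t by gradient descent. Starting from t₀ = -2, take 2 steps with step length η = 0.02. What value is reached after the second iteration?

-3.029168

F′(t) = 6t² + 4t + 5
t₁ = -2 − 0.02·21 = -2.42
t₂ = -2.42 − 0.02·30.4584 = -3.029168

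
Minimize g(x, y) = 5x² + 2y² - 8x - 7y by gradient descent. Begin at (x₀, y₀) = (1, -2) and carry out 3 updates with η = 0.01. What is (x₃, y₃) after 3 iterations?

∇g = (10x - 8, 4y - 7)
(x₁, y₁) = (1, -2) − 0.01·(2, -15) = (0.98, -1.85)
(x₂, y₂) = (0.98, -1.85) − 0.01·(1.8, -14.4) = (0.962, -1.706)
(x₃, y₃) = (0.962, -1.706) − 0.01·(1.62, -13.824) = (0.9458, -1.56776)

(0.9458, -1.56776)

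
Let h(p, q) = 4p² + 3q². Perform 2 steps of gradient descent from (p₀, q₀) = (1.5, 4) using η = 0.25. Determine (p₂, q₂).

∇h = (8p, 6q)
(p₁, q₁) = (1.5, 4) − 0.25·(12, 24) = (-1.5, -2)
(p₂, q₂) = (-1.5, -2) − 0.25·(-12, -12) = (1.5, 1)

(1.5, 1)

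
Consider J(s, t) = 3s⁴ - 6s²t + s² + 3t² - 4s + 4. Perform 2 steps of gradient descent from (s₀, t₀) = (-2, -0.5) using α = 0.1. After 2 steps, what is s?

∇J = (12s³ - 12st + 2s - 4, -6s² + 6t)
Step 1: at (-2, -0.5), ∇J = (-116, -27) → (-2, -0.5) − 0.1·(-116, -27) = (9.6, 2.2)
Step 2: at (9.6, 2.2), ∇J = (10378.592, -539.76) → (9.6, 2.2) − 0.1·(10378.592, -539.76) = (-1028.2592, 56.176)
s = -1028.2592

-1028.2592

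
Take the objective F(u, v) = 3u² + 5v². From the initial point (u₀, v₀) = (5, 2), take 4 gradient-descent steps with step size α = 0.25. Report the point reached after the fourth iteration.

(0.3125, 10.125)

∇F = (6u, 10v)
(u₁, v₁) = (5, 2) − 0.25·(30, 20) = (-2.5, -3)
(u₂, v₂) = (-2.5, -3) − 0.25·(-15, -30) = (1.25, 4.5)
(u₃, v₃) = (1.25, 4.5) − 0.25·(7.5, 45) = (-0.625, -6.75)
(u₄, v₄) = (-0.625, -6.75) − 0.25·(-3.75, -67.5) = (0.3125, 10.125)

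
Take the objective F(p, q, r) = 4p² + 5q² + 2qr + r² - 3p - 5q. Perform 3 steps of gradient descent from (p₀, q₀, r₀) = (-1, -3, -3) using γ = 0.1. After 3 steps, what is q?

∇F = (8p - 3, 10q + 2r - 5, 2q + 2r)
(p₁, q₁, r₁) = (-1, -3, -3) − 0.1·(-11, -41, -12) = (0.1, 1.1, -1.8)
(p₂, q₂, r₂) = (0.1, 1.1, -1.8) − 0.1·(-2.2, 2.4, -1.4) = (0.32, 0.86, -1.66)
(p₃, q₃, r₃) = (0.32, 0.86, -1.66) − 0.1·(-0.44, 0.28, -1.6) = (0.364, 0.832, -1.5)
q = 0.832

0.832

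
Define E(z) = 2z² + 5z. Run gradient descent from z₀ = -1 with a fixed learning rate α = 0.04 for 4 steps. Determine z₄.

-1.12553216

E′(z) = 4z + 5
Step 1: E′(-1) = 1; z₁ = -1 − 0.04·1 = -1.04
Step 2: E′(-1.04) = 0.84; z₂ = -1.04 − 0.04·0.84 = -1.0736
Step 3: E′(-1.0736) = 0.7056; z₃ = -1.0736 − 0.04·0.7056 = -1.101824
Step 4: E′(-1.101824) = 0.592704; z₄ = -1.101824 − 0.04·0.592704 = -1.12553216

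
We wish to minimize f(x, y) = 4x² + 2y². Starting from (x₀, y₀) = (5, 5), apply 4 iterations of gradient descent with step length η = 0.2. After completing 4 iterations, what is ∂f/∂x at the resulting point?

5.184

∇f = (8x, 4y)
Step 1: at (5, 5), ∇f = (40, 20) → (5, 5) − 0.2·(40, 20) = (-3, 1)
Step 2: at (-3, 1), ∇f = (-24, 4) → (-3, 1) − 0.2·(-24, 4) = (1.8, 0.2)
Step 3: at (1.8, 0.2), ∇f = (14.4, 0.8) → (1.8, 0.2) − 0.2·(14.4, 0.8) = (-1.08, 0.04)
Step 4: at (-1.08, 0.04), ∇f = (-8.64, 0.16) → (-1.08, 0.04) − 0.2·(-8.64, 0.16) = (0.648, 0.008)
∂f/∂x at (0.648, 0.008) = 5.184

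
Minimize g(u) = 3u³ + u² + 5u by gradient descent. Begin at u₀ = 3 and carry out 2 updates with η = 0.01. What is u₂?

1.599024

g′(u) = 9u² + 2u + 5
u₁ = 3 − 0.01·92 = 2.08
u₂ = 2.08 − 0.01·48.0976 = 1.599024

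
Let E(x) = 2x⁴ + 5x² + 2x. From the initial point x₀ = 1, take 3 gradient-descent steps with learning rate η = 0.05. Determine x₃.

E′(x) = 8x³ + 10x + 2
Step 1: E′(1) = 20; x₁ = 1 − 0.05·20 = 0
Step 2: E′(0) = 2; x₂ = 0 − 0.05·2 = -0.1
Step 3: E′(-0.1) = 0.992; x₃ = -0.1 − 0.05·0.992 = -0.1496

-0.1496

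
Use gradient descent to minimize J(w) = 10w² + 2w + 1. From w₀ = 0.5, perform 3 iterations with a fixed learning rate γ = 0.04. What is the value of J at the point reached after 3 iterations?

0.9002304

J′(w) = 20w + 2
w₁ = 0.5 − 0.04·12 = 0.02
w₂ = 0.02 − 0.04·2.4 = -0.076
w₃ = -0.076 − 0.04·0.48 = -0.0952
J(-0.0952) = 0.9002304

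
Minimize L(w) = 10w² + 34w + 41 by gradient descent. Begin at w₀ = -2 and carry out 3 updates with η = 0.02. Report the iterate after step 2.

L′(w) = 20w + 34
Step 1: L′(-2) = -6; w₁ = -2 − 0.02·(-6) = -1.88
Step 2: L′(-1.88) = -3.6; w₂ = -1.88 − 0.02·(-3.6) = -1.808

-1.808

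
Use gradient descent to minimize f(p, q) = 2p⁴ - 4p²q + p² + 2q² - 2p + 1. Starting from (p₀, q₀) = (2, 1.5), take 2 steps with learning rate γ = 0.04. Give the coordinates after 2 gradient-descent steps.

∇f = (8p³ - 8pq + 2p - 2, -4p² + 4q)
Step 1: at (2, 1.5), ∇f = (42, -10) → (2, 1.5) − 0.04·(42, -10) = (0.32, 1.9)
Step 2: at (0.32, 1.9), ∇f = (-5.961856, 7.1904) → (0.32, 1.9) − 0.04·(-5.961856, 7.1904) = (0.55847424, 1.612384)

(0.55847424, 1.612384)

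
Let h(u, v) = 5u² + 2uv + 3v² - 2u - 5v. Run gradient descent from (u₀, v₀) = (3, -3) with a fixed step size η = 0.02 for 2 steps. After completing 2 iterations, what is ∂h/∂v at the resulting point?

-14.6704

∇h = (10u + 2v - 2, 2u + 6v - 5)
(u₁, v₁) = (3, -3) − 0.02·(22, -17) = (2.56, -2.66)
(u₂, v₂) = (2.56, -2.66) − 0.02·(18.28, -15.84) = (2.1944, -2.3432)
∂h/∂v at (2.1944, -2.3432) = -14.6704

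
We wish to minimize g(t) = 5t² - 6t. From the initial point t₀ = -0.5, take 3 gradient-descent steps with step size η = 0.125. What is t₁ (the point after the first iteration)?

0.875

g′(t) = 10t - 6
t₁ = -0.5 − 0.125·(-11) = 0.875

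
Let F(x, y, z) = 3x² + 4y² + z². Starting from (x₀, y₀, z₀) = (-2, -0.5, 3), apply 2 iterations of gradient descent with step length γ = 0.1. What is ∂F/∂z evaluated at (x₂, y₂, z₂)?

3.84

∇F = (6x, 8y, 2z)
(x₁, y₁, z₁) = (-2, -0.5, 3) − 0.1·(-12, -4, 6) = (-0.8, -0.1, 2.4)
(x₂, y₂, z₂) = (-0.8, -0.1, 2.4) − 0.1·(-4.8, -0.8, 4.8) = (-0.32, -0.02, 1.92)
∂F/∂z at (-0.32, -0.02, 1.92) = 3.84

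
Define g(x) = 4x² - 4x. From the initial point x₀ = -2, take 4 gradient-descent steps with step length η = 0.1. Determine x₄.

g′(x) = 8x - 4
x₁ = -2 − 0.1·(-20) = 0
x₂ = 0 − 0.1·(-4) = 0.4
x₃ = 0.4 − 0.1·(-0.8) = 0.48
x₄ = 0.48 − 0.1·(-0.16) = 0.496

0.496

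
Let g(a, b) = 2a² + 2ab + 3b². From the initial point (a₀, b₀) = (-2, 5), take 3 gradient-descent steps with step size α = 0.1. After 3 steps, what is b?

∇g = (4a + 2b, 2a + 6b)
Step 1: at (-2, 5), ∇g = (2, 26) → (-2, 5) − 0.1·(2, 26) = (-2.2, 2.4)
Step 2: at (-2.2, 2.4), ∇g = (-4, 10) → (-2.2, 2.4) − 0.1·(-4, 10) = (-1.8, 1.4)
Step 3: at (-1.8, 1.4), ∇g = (-4.4, 4.8) → (-1.8, 1.4) − 0.1·(-4.4, 4.8) = (-1.36, 0.92)
b = 0.92

0.92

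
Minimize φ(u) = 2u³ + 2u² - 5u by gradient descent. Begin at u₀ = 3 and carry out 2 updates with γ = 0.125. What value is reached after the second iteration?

φ′(u) = 6u² + 4u - 5
u₁ = 3 − 0.125·61 = -4.625
u₂ = -4.625 − 0.125·104.84375 = -17.73046875

-17.73046875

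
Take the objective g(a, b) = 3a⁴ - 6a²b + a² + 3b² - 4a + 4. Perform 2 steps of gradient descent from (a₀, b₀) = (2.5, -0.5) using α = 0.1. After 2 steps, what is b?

192.5935

∇g = (12a³ - 12ab + 2a - 4, -6a² + 6b)
(a₁, b₁) = (2.5, -0.5) − 0.1·(203.5, -40.5) = (-17.85, 3.55)
(a₂, b₂) = (-17.85, 3.55) − 0.1·(-67528.2295, -1890.435) = (6734.97295, 192.5935)
b = 192.5935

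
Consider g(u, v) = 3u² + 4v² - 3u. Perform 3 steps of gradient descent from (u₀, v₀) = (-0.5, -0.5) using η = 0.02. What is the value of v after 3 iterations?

-0.296352

∇g = (6u - 3, 8v)
(u₁, v₁) = (-0.5, -0.5) − 0.02·(-6, -4) = (-0.38, -0.42)
(u₂, v₂) = (-0.38, -0.42) − 0.02·(-5.28, -3.36) = (-0.2744, -0.3528)
(u₃, v₃) = (-0.2744, -0.3528) − 0.02·(-4.6464, -2.8224) = (-0.181472, -0.296352)
v = -0.296352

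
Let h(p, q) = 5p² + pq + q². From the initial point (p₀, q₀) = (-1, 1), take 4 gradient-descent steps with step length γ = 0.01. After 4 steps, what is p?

-0.68990273

∇h = (10p + q, p + 2q)
Step 1: at (-1, 1), ∇h = (-9, 1) → (-1, 1) − 0.01·(-9, 1) = (-0.91, 0.99)
Step 2: at (-0.91, 0.99), ∇h = (-8.11, 1.07) → (-0.91, 0.99) − 0.01·(-8.11, 1.07) = (-0.8289, 0.9793)
Step 3: at (-0.8289, 0.9793), ∇h = (-7.3097, 1.1297) → (-0.8289, 0.9793) − 0.01·(-7.3097, 1.1297) = (-0.755803, 0.968003)
Step 4: at (-0.755803, 0.968003), ∇h = (-6.590027, 1.180203) → (-0.755803, 0.968003) − 0.01·(-6.590027, 1.180203) = (-0.68990273, 0.95620097)
p = -0.68990273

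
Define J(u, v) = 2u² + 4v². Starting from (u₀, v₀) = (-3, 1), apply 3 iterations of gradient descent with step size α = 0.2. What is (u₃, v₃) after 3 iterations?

(-0.024, -0.216)

∇J = (4u, 8v)
Step 1: at (-3, 1), ∇J = (-12, 8) → (-3, 1) − 0.2·(-12, 8) = (-0.6, -0.6)
Step 2: at (-0.6, -0.6), ∇J = (-2.4, -4.8) → (-0.6, -0.6) − 0.2·(-2.4, -4.8) = (-0.12, 0.36)
Step 3: at (-0.12, 0.36), ∇J = (-0.48, 2.88) → (-0.12, 0.36) − 0.2·(-0.48, 2.88) = (-0.024, -0.216)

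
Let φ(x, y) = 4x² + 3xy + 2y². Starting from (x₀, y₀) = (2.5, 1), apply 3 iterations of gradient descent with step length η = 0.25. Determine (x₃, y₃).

(-6.484375, -3.4921875)

∇φ = (8x + 3y, 3x + 4y)
Step 1: at (2.5, 1), ∇φ = (23, 11.5) → (2.5, 1) − 0.25·(23, 11.5) = (-3.25, -1.875)
Step 2: at (-3.25, -1.875), ∇φ = (-31.625, -17.25) → (-3.25, -1.875) − 0.25·(-31.625, -17.25) = (4.65625, 2.4375)
Step 3: at (4.65625, 2.4375), ∇φ = (44.5625, 23.71875) → (4.65625, 2.4375) − 0.25·(44.5625, 23.71875) = (-6.484375, -3.4921875)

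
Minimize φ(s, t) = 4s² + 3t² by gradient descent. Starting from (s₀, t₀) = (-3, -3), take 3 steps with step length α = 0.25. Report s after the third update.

∇φ = (8s, 6t)
(s₁, t₁) = (-3, -3) − 0.25·(-24, -18) = (3, 1.5)
(s₂, t₂) = (3, 1.5) − 0.25·(24, 9) = (-3, -0.75)
(s₃, t₃) = (-3, -0.75) − 0.25·(-24, -4.5) = (3, 0.375)
s = 3

3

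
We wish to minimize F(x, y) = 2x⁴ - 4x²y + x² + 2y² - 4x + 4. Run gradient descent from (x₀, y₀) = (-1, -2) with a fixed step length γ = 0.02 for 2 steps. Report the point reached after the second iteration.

∇F = (8x³ - 8xy + 2x - 4, -4x² + 4y)
Step 1: at (-1, -2), ∇F = (-30, -12) → (-1, -2) − 0.02·(-30, -12) = (-0.4, -1.76)
Step 2: at (-0.4, -1.76), ∇F = (-10.944, -7.68) → (-0.4, -1.76) − 0.02·(-10.944, -7.68) = (-0.18112, -1.6064)

(-0.18112, -1.6064)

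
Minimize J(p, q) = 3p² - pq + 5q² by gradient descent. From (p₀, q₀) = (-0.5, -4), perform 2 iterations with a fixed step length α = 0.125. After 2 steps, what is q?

∇J = (6p - q, -p + 10q)
Step 1: at (-0.5, -4), ∇J = (1, -39.5) → (-0.5, -4) − 0.125·(1, -39.5) = (-0.625, 0.9375)
Step 2: at (-0.625, 0.9375), ∇J = (-4.6875, 10) → (-0.625, 0.9375) − 0.125·(-4.6875, 10) = (-0.0390625, -0.3125)
q = -0.3125

-0.3125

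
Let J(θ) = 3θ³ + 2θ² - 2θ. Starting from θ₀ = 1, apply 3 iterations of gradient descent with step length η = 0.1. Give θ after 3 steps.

J′(θ) = 9θ² + 4θ - 2
Step 1: J′(1) = 11; θ₁ = 1 − 0.1·11 = -0.1
Step 2: J′(-0.1) = -2.31; θ₂ = -0.1 − 0.1·(-2.31) = 0.131
Step 3: J′(0.131) = -1.321551; θ₃ = 0.131 − 0.1·(-1.321551) = 0.2631551

0.2631551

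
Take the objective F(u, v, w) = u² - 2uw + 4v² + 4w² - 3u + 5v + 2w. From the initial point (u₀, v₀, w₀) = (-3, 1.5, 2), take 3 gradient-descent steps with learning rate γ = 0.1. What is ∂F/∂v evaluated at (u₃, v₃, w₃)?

0.136

∇F = (2u - 2w - 3, 8v + 5, -2u + 8w + 2)
(u₁, v₁, w₁) = (-3, 1.5, 2) − 0.1·(-13, 17, 24) = (-1.7, -0.2, -0.4)
(u₂, v₂, w₂) = (-1.7, -0.2, -0.4) − 0.1·(-5.6, 3.4, 2.2) = (-1.14, -0.54, -0.62)
(u₃, v₃, w₃) = (-1.14, -0.54, -0.62) − 0.1·(-4.04, 0.68, -0.68) = (-0.736, -0.608, -0.552)
∂F/∂v at (-0.736, -0.608, -0.552) = 0.136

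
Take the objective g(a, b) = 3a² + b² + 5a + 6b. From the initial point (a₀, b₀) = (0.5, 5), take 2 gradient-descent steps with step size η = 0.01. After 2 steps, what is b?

4.6832

∇g = (6a + 5, 2b + 6)
(a₁, b₁) = (0.5, 5) − 0.01·(8, 16) = (0.42, 4.84)
(a₂, b₂) = (0.42, 4.84) − 0.01·(7.52, 15.68) = (0.3448, 4.6832)
b = 4.6832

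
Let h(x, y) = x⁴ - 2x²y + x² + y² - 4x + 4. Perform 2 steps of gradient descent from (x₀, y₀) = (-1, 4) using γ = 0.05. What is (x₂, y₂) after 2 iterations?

∇h = (4x³ - 4xy + 2x - 4, -2x² + 2y)
(x₁, y₁) = (-1, 4) − 0.05·(6, 6) = (-1.3, 3.7)
(x₂, y₂) = (-1.3, 3.7) − 0.05·(3.852, 4.02) = (-1.4926, 3.499)

(-1.4926, 3.499)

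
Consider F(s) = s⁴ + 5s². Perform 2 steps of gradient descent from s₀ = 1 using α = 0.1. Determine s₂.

0.0256

F′(s) = 4s³ + 10s
s₁ = 1 − 0.1·14 = -0.4
s₂ = -0.4 − 0.1·(-4.256) = 0.0256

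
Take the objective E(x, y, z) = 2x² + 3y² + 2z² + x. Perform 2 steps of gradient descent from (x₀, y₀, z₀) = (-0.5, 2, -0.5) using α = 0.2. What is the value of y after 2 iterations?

∇E = (4x + 1, 6y, 4z)
(x₁, y₁, z₁) = (-0.5, 2, -0.5) − 0.2·(-1, 12, -2) = (-0.3, -0.4, -0.1)
(x₂, y₂, z₂) = (-0.3, -0.4, -0.1) − 0.2·(-0.2, -2.4, -0.4) = (-0.26, 0.08, -0.02)
y = 0.08

0.08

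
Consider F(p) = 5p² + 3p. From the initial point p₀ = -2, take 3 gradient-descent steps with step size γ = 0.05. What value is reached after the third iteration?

-0.5125

F′(p) = 10p + 3
Step 1: F′(-2) = -17; p₁ = -2 − 0.05·(-17) = -1.15
Step 2: F′(-1.15) = -8.5; p₂ = -1.15 − 0.05·(-8.5) = -0.725
Step 3: F′(-0.725) = -4.25; p₃ = -0.725 − 0.05·(-4.25) = -0.5125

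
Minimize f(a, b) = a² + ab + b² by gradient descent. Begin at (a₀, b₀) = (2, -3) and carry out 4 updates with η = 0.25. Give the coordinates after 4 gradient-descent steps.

∇f = (2a + b, a + 2b)
Step 1: at (2, -3), ∇f = (1, -4) → (2, -3) − 0.25·(1, -4) = (1.75, -2)
Step 2: at (1.75, -2), ∇f = (1.5, -2.25) → (1.75, -2) − 0.25·(1.5, -2.25) = (1.375, -1.4375)
Step 3: at (1.375, -1.4375), ∇f = (1.3125, -1.5) → (1.375, -1.4375) − 0.25·(1.3125, -1.5) = (1.046875, -1.0625)
Step 4: at (1.046875, -1.0625), ∇f = (1.03125, -1.078125) → (1.046875, -1.0625) − 0.25·(1.03125, -1.078125) = (0.7890625, -0.79296875)

(0.7890625, -0.79296875)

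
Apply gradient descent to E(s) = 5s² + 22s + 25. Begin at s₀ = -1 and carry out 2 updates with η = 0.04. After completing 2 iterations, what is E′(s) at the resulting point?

4.32

E′(s) = 10s + 22
s₁ = -1 − 0.04·12 = -1.48
s₂ = -1.48 − 0.04·7.2 = -1.768
E′(s) at (-1.768) = 4.32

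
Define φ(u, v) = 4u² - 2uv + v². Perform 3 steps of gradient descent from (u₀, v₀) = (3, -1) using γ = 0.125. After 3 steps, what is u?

∇φ = (8u - 2v, -2u + 2v)
Step 1: at (3, -1), ∇φ = (26, -8) → (3, -1) − 0.125·(26, -8) = (-0.25, 0)
Step 2: at (-0.25, 0), ∇φ = (-2, 0.5) → (-0.25, 0) − 0.125·(-2, 0.5) = (0, -0.0625)
Step 3: at (0, -0.0625), ∇φ = (0.125, -0.125) → (0, -0.0625) − 0.125·(0.125, -0.125) = (-0.015625, -0.046875)
u = -0.015625

-0.015625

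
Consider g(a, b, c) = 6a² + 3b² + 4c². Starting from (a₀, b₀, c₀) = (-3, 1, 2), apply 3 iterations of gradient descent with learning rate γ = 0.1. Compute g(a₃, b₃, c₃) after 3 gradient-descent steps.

∇g = (12a, 6b, 8c)
Step 1: at (-3, 1, 2), ∇g = (-36, 6, 16) → (-3, 1, 2) − 0.1·(-36, 6, 16) = (0.6, 0.4, 0.4)
Step 2: at (0.6, 0.4, 0.4), ∇g = (7.2, 2.4, 3.2) → (0.6, 0.4, 0.4) − 0.1·(7.2, 2.4, 3.2) = (-0.12, 0.16, 0.08)
Step 3: at (-0.12, 0.16, 0.08), ∇g = (-1.44, 0.96, 0.64) → (-0.12, 0.16, 0.08) − 0.1·(-1.44, 0.96, 0.64) = (0.024, 0.064, 0.016)
g(0.024, 0.064, 0.016) = 0.016768

0.016768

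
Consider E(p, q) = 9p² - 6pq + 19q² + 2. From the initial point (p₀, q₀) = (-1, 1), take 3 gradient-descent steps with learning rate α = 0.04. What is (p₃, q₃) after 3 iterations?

∇E = (18p - 6q, -6p + 38q)
(p₁, q₁) = (-1, 1) − 0.04·(-24, 44) = (-0.04, -0.76)
(p₂, q₂) = (-0.04, -0.76) − 0.04·(3.84, -28.64) = (-0.1936, 0.3856)
(p₃, q₃) = (-0.1936, 0.3856) − 0.04·(-5.7984, 15.8144) = (0.038336, -0.246976)

(0.038336, -0.246976)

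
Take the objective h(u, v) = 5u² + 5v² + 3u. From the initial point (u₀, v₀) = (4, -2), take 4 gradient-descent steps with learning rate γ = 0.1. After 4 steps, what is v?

∇h = (10u + 3, 10v)
(u₁, v₁) = (4, -2) − 0.1·(43, -20) = (-0.3, 0)
(u₂, v₂) = (-0.3, 0) − 0.1·(0, 0) = (-0.3, 0)
(u₃, v₃) = (-0.3, 0) − 0.1·(0, 0) = (-0.3, 0)
(u₄, v₄) = (-0.3, 0) − 0.1·(0, 0) = (-0.3, 0)
v = 0

0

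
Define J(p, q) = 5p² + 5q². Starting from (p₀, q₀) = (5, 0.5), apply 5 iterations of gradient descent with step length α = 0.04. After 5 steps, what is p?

0.3888

∇J = (10p, 10q)
Step 1: at (5, 0.5), ∇J = (50, 5) → (5, 0.5) − 0.04·(50, 5) = (3, 0.3)
Step 2: at (3, 0.3), ∇J = (30, 3) → (3, 0.3) − 0.04·(30, 3) = (1.8, 0.18)
Step 3: at (1.8, 0.18), ∇J = (18, 1.8) → (1.8, 0.18) − 0.04·(18, 1.8) = (1.08, 0.108)
Step 4: at (1.08, 0.108), ∇J = (10.8, 1.08) → (1.08, 0.108) − 0.04·(10.8, 1.08) = (0.648, 0.0648)
Step 5: at (0.648, 0.0648), ∇J = (6.48, 0.648) → (0.648, 0.0648) − 0.04·(6.48, 0.648) = (0.3888, 0.03888)
p = 0.3888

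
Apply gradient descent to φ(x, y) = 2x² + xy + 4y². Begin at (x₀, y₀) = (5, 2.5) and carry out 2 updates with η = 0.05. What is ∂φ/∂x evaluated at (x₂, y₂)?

∇φ = (4x + y, x + 8y)
(x₁, y₁) = (5, 2.5) − 0.05·(22.5, 25) = (3.875, 1.25)
(x₂, y₂) = (3.875, 1.25) − 0.05·(16.75, 13.875) = (3.0375, 0.55625)
∂φ/∂x at (3.0375, 0.55625) = 12.70625

12.70625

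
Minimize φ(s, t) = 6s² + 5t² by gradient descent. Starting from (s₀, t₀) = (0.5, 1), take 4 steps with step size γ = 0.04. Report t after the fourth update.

0.1296

∇φ = (12s, 10t)
Step 1: at (0.5, 1), ∇φ = (6, 10) → (0.5, 1) − 0.04·(6, 10) = (0.26, 0.6)
Step 2: at (0.26, 0.6), ∇φ = (3.12, 6) → (0.26, 0.6) − 0.04·(3.12, 6) = (0.1352, 0.36)
Step 3: at (0.1352, 0.36), ∇φ = (1.6224, 3.6) → (0.1352, 0.36) − 0.04·(1.6224, 3.6) = (0.070304, 0.216)
Step 4: at (0.070304, 0.216), ∇φ = (0.843648, 2.16) → (0.070304, 0.216) − 0.04·(0.843648, 2.16) = (0.03655808, 0.1296)
t = 0.1296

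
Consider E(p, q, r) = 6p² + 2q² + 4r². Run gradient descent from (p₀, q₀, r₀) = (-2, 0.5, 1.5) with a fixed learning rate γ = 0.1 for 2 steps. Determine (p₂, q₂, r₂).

∇E = (12p, 4q, 8r)
(p₁, q₁, r₁) = (-2, 0.5, 1.5) − 0.1·(-24, 2, 12) = (0.4, 0.3, 0.3)
(p₂, q₂, r₂) = (0.4, 0.3, 0.3) − 0.1·(4.8, 1.2, 2.4) = (-0.08, 0.18, 0.06)

(-0.08, 0.18, 0.06)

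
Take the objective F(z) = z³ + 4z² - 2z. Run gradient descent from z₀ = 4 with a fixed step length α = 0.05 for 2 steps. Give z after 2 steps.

F′(z) = 3z² + 8z - 2
z₁ = 4 − 0.05·78 = 0.1
z₂ = 0.1 − 0.05·(-1.17) = 0.1585

0.1585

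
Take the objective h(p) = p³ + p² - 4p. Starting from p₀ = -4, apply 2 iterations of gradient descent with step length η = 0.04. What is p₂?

-8.396032

h′(p) = 3p² + 2p - 4
Step 1: h′(-4) = 36; p₁ = -4 − 0.04·36 = -5.44
Step 2: h′(-5.44) = 73.9008; p₂ = -5.44 − 0.04·73.9008 = -8.396032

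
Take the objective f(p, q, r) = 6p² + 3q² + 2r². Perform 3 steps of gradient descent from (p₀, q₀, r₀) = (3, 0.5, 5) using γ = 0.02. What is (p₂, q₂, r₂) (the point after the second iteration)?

∇f = (12p, 6q, 4r)
Step 1: at (3, 0.5, 5), ∇f = (36, 3, 20) → (3, 0.5, 5) − 0.02·(36, 3, 20) = (2.28, 0.44, 4.6)
Step 2: at (2.28, 0.44, 4.6), ∇f = (27.36, 2.64, 18.4) → (2.28, 0.44, 4.6) − 0.02·(27.36, 2.64, 18.4) = (1.7328, 0.3872, 4.232)

(1.7328, 0.3872, 4.232)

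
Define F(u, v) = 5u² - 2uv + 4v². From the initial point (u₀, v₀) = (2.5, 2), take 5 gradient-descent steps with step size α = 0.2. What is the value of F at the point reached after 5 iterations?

∇F = (10u - 2v, -2u + 8v)
Step 1: at (2.5, 2), ∇F = (21, 11) → (2.5, 2) − 0.2·(21, 11) = (-1.7, -0.2)
Step 2: at (-1.7, -0.2), ∇F = (-16.6, 1.8) → (-1.7, -0.2) − 0.2·(-16.6, 1.8) = (1.62, -0.56)
Step 3: at (1.62, -0.56), ∇F = (17.32, -7.72) → (1.62, -0.56) − 0.2·(17.32, -7.72) = (-1.844, 0.984)
Step 4: at (-1.844, 0.984), ∇F = (-20.408, 11.56) → (-1.844, 0.984) − 0.2·(-20.408, 11.56) = (2.2376, -1.328)
Step 5: at (2.2376, -1.328), ∇F = (25.032, -15.0992) → (2.2376, -1.328) − 0.2·(25.032, -15.0992) = (-2.7688, 1.69184)
F(-2.7688, 1.69184) = 59.1492907264

59.1492907264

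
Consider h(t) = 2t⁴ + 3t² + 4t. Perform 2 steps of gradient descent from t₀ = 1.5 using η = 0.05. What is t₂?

h′(t) = 8t³ + 6t + 4
Step 1: h′(1.5) = 40; t₁ = 1.5 − 0.05·40 = -0.5
Step 2: h′(-0.5) = 0; t₂ = -0.5 − 0.05·0 = -0.5

-0.5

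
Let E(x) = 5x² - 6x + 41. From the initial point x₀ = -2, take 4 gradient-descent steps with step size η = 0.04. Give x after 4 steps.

E′(x) = 10x - 6
Step 1: E′(-2) = -26; x₁ = -2 − 0.04·(-26) = -0.96
Step 2: E′(-0.96) = -15.6; x₂ = -0.96 − 0.04·(-15.6) = -0.336
Step 3: E′(-0.336) = -9.36; x₃ = -0.336 − 0.04·(-9.36) = 0.0384
Step 4: E′(0.0384) = -5.616; x₄ = 0.0384 − 0.04·(-5.616) = 0.26304

0.26304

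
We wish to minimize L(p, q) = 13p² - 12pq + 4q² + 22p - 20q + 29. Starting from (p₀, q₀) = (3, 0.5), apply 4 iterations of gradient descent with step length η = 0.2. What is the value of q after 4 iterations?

-1271.7176

∇L = (26p - 12q + 22, -12p + 8q - 20)
Step 1: at (3, 0.5), ∇L = (94, -52) → (3, 0.5) − 0.2·(94, -52) = (-15.8, 10.9)
Step 2: at (-15.8, 10.9), ∇L = (-519.6, 256.8) → (-15.8, 10.9) − 0.2·(-519.6, 256.8) = (88.12, -40.46)
Step 3: at (88.12, -40.46), ∇L = (2798.64, -1401.12) → (88.12, -40.46) − 0.2·(2798.64, -1401.12) = (-471.608, 239.764)
Step 4: at (-471.608, 239.764), ∇L = (-15116.976, 7557.408) → (-471.608, 239.764) − 0.2·(-15116.976, 7557.408) = (2551.7872, -1271.7176)
q = -1271.7176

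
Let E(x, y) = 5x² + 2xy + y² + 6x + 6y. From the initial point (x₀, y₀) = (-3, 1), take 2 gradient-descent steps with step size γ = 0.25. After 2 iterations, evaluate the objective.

137

∇E = (10x + 2y + 6, 2x + 2y + 6)
Step 1: at (-3, 1), ∇E = (-22, 2) → (-3, 1) − 0.25·(-22, 2) = (2.5, 0.5)
Step 2: at (2.5, 0.5), ∇E = (32, 12) → (2.5, 0.5) − 0.25·(32, 12) = (-5.5, -2.5)
E(-5.5, -2.5) = 137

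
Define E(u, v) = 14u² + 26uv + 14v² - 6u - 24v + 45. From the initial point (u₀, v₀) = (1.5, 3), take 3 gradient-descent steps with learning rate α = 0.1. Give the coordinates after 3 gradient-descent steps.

(-170.304, -165.144)

∇E = (28u + 26v - 6, 26u + 28v - 24)
(u₁, v₁) = (1.5, 3) − 0.1·(114, 99) = (-9.9, -6.9)
(u₂, v₂) = (-9.9, -6.9) − 0.1·(-462.6, -474.6) = (36.36, 40.56)
(u₃, v₃) = (36.36, 40.56) − 0.1·(2066.64, 2057.04) = (-170.304, -165.144)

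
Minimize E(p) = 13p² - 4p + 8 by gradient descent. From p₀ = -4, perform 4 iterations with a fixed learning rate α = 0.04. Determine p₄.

E′(p) = 26p - 4
p₁ = -4 − 0.04·(-108) = 0.32
p₂ = 0.32 − 0.04·4.32 = 0.1472
p₃ = 0.1472 − 0.04·(-0.1728) = 0.154112
p₄ = 0.154112 − 0.04·0.006912 = 0.15383552

0.15383552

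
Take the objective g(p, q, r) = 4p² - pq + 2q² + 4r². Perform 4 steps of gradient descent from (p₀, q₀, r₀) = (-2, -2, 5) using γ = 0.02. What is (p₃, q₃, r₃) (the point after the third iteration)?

(-1.280496, -1.652528, 2.96352)

∇g = (8p - q, -p + 4q, 8r)
(p₁, q₁, r₁) = (-2, -2, 5) − 0.02·(-14, -6, 40) = (-1.72, -1.88, 4.2)
(p₂, q₂, r₂) = (-1.72, -1.88, 4.2) − 0.02·(-11.88, -5.8, 33.6) = (-1.4824, -1.764, 3.528)
(p₃, q₃, r₃) = (-1.4824, -1.764, 3.528) − 0.02·(-10.0952, -5.5736, 28.224) = (-1.280496, -1.652528, 2.96352)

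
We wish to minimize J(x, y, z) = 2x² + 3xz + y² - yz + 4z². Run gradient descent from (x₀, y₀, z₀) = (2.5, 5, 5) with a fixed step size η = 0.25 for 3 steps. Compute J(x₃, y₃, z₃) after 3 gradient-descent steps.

1016.78466796875

∇J = (4x + 3z, 2y - z, 3x - y + 8z)
(x₁, y₁, z₁) = (2.5, 5, 5) − 0.25·(25, 5, 42.5) = (-3.75, 3.75, -5.625)
(x₂, y₂, z₂) = (-3.75, 3.75, -5.625) − 0.25·(-31.875, 13.125, -60) = (4.21875, 0.46875, 9.375)
(x₃, y₃, z₃) = (4.21875, 0.46875, 9.375) − 0.25·(45, -8.4375, 87.1875) = (-7.03125, 2.578125, -12.421875)
J(-7.03125, 2.578125, -12.421875) = 1016.78466796875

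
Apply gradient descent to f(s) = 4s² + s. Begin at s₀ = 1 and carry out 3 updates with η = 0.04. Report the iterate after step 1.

f′(s) = 8s + 1
Step 1: f′(1) = 9; s₁ = 1 − 0.04·9 = 0.64

0.64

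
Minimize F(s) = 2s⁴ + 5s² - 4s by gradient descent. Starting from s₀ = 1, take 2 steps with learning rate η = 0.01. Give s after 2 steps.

0.76311552

F′(s) = 8s³ + 10s - 4
s₁ = 1 − 0.01·14 = 0.86
s₂ = 0.86 − 0.01·9.688448 = 0.76311552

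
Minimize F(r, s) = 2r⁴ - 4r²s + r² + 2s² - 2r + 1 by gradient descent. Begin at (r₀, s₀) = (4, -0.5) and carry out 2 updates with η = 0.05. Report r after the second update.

4633.0792

∇F = (8r³ - 8rs + 2r - 2, -4r² + 4s)
Step 1: at (4, -0.5), ∇F = (534, -66) → (4, -0.5) − 0.05·(534, -66) = (-22.7, 2.8)
Step 2: at (-22.7, 2.8), ∇F = (-93115.584, -2049.96) → (-22.7, 2.8) − 0.05·(-93115.584, -2049.96) = (4633.0792, 105.298)
r = 4633.0792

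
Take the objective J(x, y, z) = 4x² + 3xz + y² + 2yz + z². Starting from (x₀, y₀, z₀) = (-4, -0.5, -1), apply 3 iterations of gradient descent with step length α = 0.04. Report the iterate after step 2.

(-1.72, -0.3176, -0.0256)

∇J = (8x + 3z, 2y + 2z, 3x + 2y + 2z)
Step 1: at (-4, -0.5, -1), ∇J = (-35, -3, -15) → (-4, -0.5, -1) − 0.04·(-35, -3, -15) = (-2.6, -0.38, -0.4)
Step 2: at (-2.6, -0.38, -0.4), ∇J = (-22, -1.56, -9.36) → (-2.6, -0.38, -0.4) − 0.04·(-22, -1.56, -9.36) = (-1.72, -0.3176, -0.0256)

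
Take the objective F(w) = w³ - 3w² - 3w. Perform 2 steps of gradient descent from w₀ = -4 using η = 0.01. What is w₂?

F′(w) = 3w² - 6w - 3
w₁ = -4 − 0.01·69 = -4.69
w₂ = -4.69 − 0.01·91.1283 = -5.601283

-5.601283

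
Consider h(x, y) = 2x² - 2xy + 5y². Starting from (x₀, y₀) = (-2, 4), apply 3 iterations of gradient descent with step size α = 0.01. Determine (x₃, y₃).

(-1.564048, 2.816576)

∇h = (4x - 2y, -2x + 10y)
Step 1: at (-2, 4), ∇h = (-16, 44) → (-2, 4) − 0.01·(-16, 44) = (-1.84, 3.56)
Step 2: at (-1.84, 3.56), ∇h = (-14.48, 39.28) → (-1.84, 3.56) − 0.01·(-14.48, 39.28) = (-1.6952, 3.1672)
Step 3: at (-1.6952, 3.1672), ∇h = (-13.1152, 35.0624) → (-1.6952, 3.1672) − 0.01·(-13.1152, 35.0624) = (-1.564048, 2.816576)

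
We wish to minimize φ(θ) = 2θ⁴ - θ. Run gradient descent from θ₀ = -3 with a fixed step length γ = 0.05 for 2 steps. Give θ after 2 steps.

φ′(θ) = 8θ³ - 1
Step 1: φ′(-3) = -217; θ₁ = -3 − 0.05·(-217) = 7.85
Step 2: φ′(7.85) = 3868.893; θ₂ = 7.85 − 0.05·3868.893 = -185.59465

-185.59465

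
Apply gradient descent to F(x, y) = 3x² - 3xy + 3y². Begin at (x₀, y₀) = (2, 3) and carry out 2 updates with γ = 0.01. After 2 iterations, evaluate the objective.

18.14217681

∇F = (6x - 3y, -3x + 6y)
Step 1: at (2, 3), ∇F = (3, 12) → (2, 3) − 0.01·(3, 12) = (1.97, 2.88)
Step 2: at (1.97, 2.88), ∇F = (3.18, 11.37) → (1.97, 2.88) − 0.01·(3.18, 11.37) = (1.9382, 2.7663)
F(1.9382, 2.7663) = 18.14217681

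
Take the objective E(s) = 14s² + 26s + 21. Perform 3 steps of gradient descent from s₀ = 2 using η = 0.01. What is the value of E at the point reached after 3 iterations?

E′(s) = 28s + 26
s₁ = 2 − 0.01·82 = 1.18
s₂ = 1.18 − 0.01·59.04 = 0.5896
s₃ = 0.5896 − 0.01·42.5088 = 0.164512
E(0.164512) = 25.656210774016

25.656210774016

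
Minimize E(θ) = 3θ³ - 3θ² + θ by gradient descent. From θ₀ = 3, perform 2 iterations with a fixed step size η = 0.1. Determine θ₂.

-15.944

E′(θ) = 9θ² - 6θ + 1
θ₁ = 3 − 0.1·64 = -3.4
θ₂ = -3.4 − 0.1·125.44 = -15.944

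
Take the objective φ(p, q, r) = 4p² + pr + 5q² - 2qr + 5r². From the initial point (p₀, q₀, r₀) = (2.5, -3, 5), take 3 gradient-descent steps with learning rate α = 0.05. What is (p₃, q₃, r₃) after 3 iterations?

(0.344, -0.05875, 0.3759375)

∇φ = (8p + r, 10q - 2r, p - 2q + 10r)
Step 1: at (2.5, -3, 5), ∇φ = (25, -40, 58.5) → (2.5, -3, 5) − 0.05·(25, -40, 58.5) = (1.25, -1, 2.075)
Step 2: at (1.25, -1, 2.075), ∇φ = (12.075, -14.15, 24) → (1.25, -1, 2.075) − 0.05·(12.075, -14.15, 24) = (0.64625, -0.2925, 0.875)
Step 3: at (0.64625, -0.2925, 0.875), ∇φ = (6.045, -4.675, 9.98125) → (0.64625, -0.2925, 0.875) − 0.05·(6.045, -4.675, 9.98125) = (0.344, -0.05875, 0.3759375)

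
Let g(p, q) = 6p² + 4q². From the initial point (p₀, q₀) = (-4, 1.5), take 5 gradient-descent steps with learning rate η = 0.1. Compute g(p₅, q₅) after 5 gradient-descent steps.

∇g = (12p, 8q)
Step 1: at (-4, 1.5), ∇g = (-48, 12) → (-4, 1.5) − 0.1·(-48, 12) = (0.8, 0.3)
Step 2: at (0.8, 0.3), ∇g = (9.6, 2.4) → (0.8, 0.3) − 0.1·(9.6, 2.4) = (-0.16, 0.06)
Step 3: at (-0.16, 0.06), ∇g = (-1.92, 0.48) → (-0.16, 0.06) − 0.1·(-1.92, 0.48) = (0.032, 0.012)
Step 4: at (0.032, 0.012), ∇g = (0.384, 0.096) → (0.032, 0.012) − 0.1·(0.384, 0.096) = (-0.0064, 0.0024)
Step 5: at (-0.0064, 0.0024), ∇g = (-0.0768, 0.0192) → (-0.0064, 0.0024) − 0.1·(-0.0768, 0.0192) = (0.00128, 0.00048)
g(0.00128, 0.00048) = 0.000010752

0.000010752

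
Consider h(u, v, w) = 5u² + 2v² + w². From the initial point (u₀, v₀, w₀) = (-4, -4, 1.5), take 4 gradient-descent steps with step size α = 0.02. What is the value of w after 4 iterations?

1.27401984

∇h = (10u, 4v, 2w)
(u₁, v₁, w₁) = (-4, -4, 1.5) − 0.02·(-40, -16, 3) = (-3.2, -3.68, 1.44)
(u₂, v₂, w₂) = (-3.2, -3.68, 1.44) − 0.02·(-32, -14.72, 2.88) = (-2.56, -3.3856, 1.3824)
(u₃, v₃, w₃) = (-2.56, -3.3856, 1.3824) − 0.02·(-25.6, -13.5424, 2.7648) = (-2.048, -3.114752, 1.327104)
(u₄, v₄, w₄) = (-2.048, -3.114752, 1.327104) − 0.02·(-20.48, -12.459008, 2.654208) = (-1.6384, -2.86557184, 1.27401984)
w = 1.27401984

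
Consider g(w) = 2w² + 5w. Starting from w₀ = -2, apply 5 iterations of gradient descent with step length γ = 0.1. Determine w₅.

g′(w) = 4w + 5
w₁ = -2 − 0.1·(-3) = -1.7
w₂ = -1.7 − 0.1·(-1.8) = -1.52
w₃ = -1.52 − 0.1·(-1.08) = -1.412
w₄ = -1.412 − 0.1·(-0.648) = -1.3472
w₅ = -1.3472 − 0.1·(-0.3888) = -1.30832

-1.30832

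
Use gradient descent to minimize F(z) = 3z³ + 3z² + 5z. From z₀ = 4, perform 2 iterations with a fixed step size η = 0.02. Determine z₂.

0.322712

F′(z) = 9z² + 6z + 5
Step 1: F′(4) = 173; z₁ = 4 − 0.02·173 = 0.54
Step 2: F′(0.54) = 10.8644; z₂ = 0.54 − 0.02·10.8644 = 0.322712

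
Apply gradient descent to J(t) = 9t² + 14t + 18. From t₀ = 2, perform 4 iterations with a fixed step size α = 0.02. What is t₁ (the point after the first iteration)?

1

J′(t) = 18t + 14
t₁ = 2 − 0.02·50 = 1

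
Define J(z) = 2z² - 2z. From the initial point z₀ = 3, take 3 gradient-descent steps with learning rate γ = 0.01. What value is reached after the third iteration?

2.71184

J′(z) = 4z - 2
Step 1: J′(3) = 10; z₁ = 3 − 0.01·10 = 2.9
Step 2: J′(2.9) = 9.6; z₂ = 2.9 − 0.01·9.6 = 2.804
Step 3: J′(2.804) = 9.216; z₃ = 2.804 − 0.01·9.216 = 2.71184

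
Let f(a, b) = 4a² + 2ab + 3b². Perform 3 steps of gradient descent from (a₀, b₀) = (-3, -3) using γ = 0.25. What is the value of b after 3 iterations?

4.875

∇f = (8a + 2b, 2a + 6b)
(a₁, b₁) = (-3, -3) − 0.25·(-30, -24) = (4.5, 3)
(a₂, b₂) = (4.5, 3) − 0.25·(42, 27) = (-6, -3.75)
(a₃, b₃) = (-6, -3.75) − 0.25·(-55.5, -34.5) = (7.875, 4.875)
b = 4.875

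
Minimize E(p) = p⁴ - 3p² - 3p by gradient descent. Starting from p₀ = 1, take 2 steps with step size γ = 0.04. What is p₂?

1.33152

E′(p) = 4p³ - 6p - 3
Step 1: E′(1) = -5; p₁ = 1 − 0.04·(-5) = 1.2
Step 2: E′(1.2) = -3.288; p₂ = 1.2 − 0.04·(-3.288) = 1.33152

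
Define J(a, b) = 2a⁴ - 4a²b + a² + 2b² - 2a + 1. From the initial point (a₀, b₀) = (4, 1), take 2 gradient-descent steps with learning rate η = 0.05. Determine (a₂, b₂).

∇J = (8a³ - 8ab + 2a - 2, -4a² + 4b)
(a₁, b₁) = (4, 1) − 0.05·(486, -60) = (-20.3, 4)
(a₂, b₂) = (-20.3, 4) − 0.05·(-66316.416, -1632.36) = (3295.5208, 85.618)

(3295.5208, 85.618)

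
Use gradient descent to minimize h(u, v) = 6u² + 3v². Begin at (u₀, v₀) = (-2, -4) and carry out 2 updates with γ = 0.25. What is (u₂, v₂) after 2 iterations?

∇h = (12u, 6v)
Step 1: at (-2, -4), ∇h = (-24, -24) → (-2, -4) − 0.25·(-24, -24) = (4, 2)
Step 2: at (4, 2), ∇h = (48, 12) → (4, 2) − 0.25·(48, 12) = (-8, -1)

(-8, -1)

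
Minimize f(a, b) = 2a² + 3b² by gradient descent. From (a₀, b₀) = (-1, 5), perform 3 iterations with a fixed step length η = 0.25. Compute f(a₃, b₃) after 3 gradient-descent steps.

∇f = (4a, 6b)
Step 1: at (-1, 5), ∇f = (-4, 30) → (-1, 5) − 0.25·(-4, 30) = (0, -2.5)
Step 2: at (0, -2.5), ∇f = (0, -15) → (0, -2.5) − 0.25·(0, -15) = (0, 1.25)
Step 3: at (0, 1.25), ∇f = (0, 7.5) → (0, 1.25) − 0.25·(0, 7.5) = (0, -0.625)
f(0, -0.625) = 1.171875

1.171875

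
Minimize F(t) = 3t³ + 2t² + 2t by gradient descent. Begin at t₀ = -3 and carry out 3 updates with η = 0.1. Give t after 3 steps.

F′(t) = 9t² + 4t + 2
t₁ = -3 − 0.1·71 = -10.1
t₂ = -10.1 − 0.1·879.69 = -98.069
t₃ = -98.069 − 0.1·86167.482849 = -8714.8172849

-8714.8172849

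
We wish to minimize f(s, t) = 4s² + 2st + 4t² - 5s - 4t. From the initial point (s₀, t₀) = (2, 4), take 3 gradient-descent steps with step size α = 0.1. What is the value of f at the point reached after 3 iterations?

∇f = (8s + 2t - 5, 2s + 8t - 4)
Step 1: at (2, 4), ∇f = (19, 32) → (2, 4) − 0.1·(19, 32) = (0.1, 0.8)
Step 2: at (0.1, 0.8), ∇f = (-2.6, 2.6) → (0.1, 0.8) − 0.1·(-2.6, 2.6) = (0.36, 0.54)
Step 3: at (0.36, 0.54), ∇f = (-1.04, 1.04) → (0.36, 0.54) − 0.1·(-1.04, 1.04) = (0.464, 0.436)
f(0.464, 0.436) = -2.037824

-2.037824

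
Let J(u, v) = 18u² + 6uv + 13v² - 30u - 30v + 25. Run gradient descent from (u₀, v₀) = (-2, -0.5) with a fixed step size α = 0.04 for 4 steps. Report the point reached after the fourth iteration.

∇J = (36u + 6v - 30, 6u + 26v - 30)
Step 1: at (-2, -0.5), ∇J = (-105, -55) → (-2, -0.5) − 0.04·(-105, -55) = (2.2, 1.7)
Step 2: at (2.2, 1.7), ∇J = (59.4, 27.4) → (2.2, 1.7) − 0.04·(59.4, 27.4) = (-0.176, 0.604)
Step 3: at (-0.176, 0.604), ∇J = (-32.712, -15.352) → (-0.176, 0.604) − 0.04·(-32.712, -15.352) = (1.13248, 1.21808)
Step 4: at (1.13248, 1.21808), ∇J = (18.07776, 8.46496) → (1.13248, 1.21808) − 0.04·(18.07776, 8.46496) = (0.4093696, 0.8794816)

(0.4093696, 0.8794816)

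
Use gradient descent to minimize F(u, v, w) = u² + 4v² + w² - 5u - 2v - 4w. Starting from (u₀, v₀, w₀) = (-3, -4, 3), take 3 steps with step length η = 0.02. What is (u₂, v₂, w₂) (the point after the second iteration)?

(-2.5688, -2.7488, 2.9216)

∇F = (2u - 5, 8v - 2, 2w - 4)
Step 1: at (-3, -4, 3), ∇F = (-11, -34, 2) → (-3, -4, 3) − 0.02·(-11, -34, 2) = (-2.78, -3.32, 2.96)
Step 2: at (-2.78, -3.32, 2.96), ∇F = (-10.56, -28.56, 1.92) → (-2.78, -3.32, 2.96) − 0.02·(-10.56, -28.56, 1.92) = (-2.5688, -2.7488, 2.9216)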